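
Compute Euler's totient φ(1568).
φ(1568) = 672

φ is multiplicative, with φ(p^e) = p^e − p^(e−1). Factorise 1568 = 2^5 · 7^2. Then
  φ(1568) = (2^5 − 2^4) · (7^2 − 7^1) = 16 · 42 = 672.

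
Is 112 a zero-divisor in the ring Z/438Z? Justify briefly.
gcd(112, 438) = 2 > 1, so 112 is not a unit in Z/438Z. In Z/nZ every nonzero non-unit is a zero-divisor: explicitly, take b = 438/gcd = 219 ≠ 0 (mod 438); then 112·219 = 24528 = 56·438, i.e. 112·219 ≡ 0 (mod 438). So 112 is a zero-divisor.

Final answer: YES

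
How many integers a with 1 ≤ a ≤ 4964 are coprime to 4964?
The number of a ∈ {1, ..., 4964} with gcd(a, 4964) = 1 is by definition Euler's totient φ(4964). φ is multiplicative, with φ(p^e) = p^e − p^(e−1). Factorise 4964 = 2^2 · 17 · 73. Then
  φ(4964) = (2^2 − 2^1) · (17 − 1) · (73 − 1) = 2 · 16 · 72 = 2304.
So there are 2304 such integers.

Final answer: 2304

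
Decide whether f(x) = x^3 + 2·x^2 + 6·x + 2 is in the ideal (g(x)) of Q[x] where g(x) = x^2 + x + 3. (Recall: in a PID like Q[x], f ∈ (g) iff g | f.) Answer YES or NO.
In Q[x] the ideal (g) consists of all multiples of g, so f ∈ (g) iff g | f, i.e. iff the remainder of f on division by g is 0. Divide f by g (g is monic, so eliminate the leading term of the running remainder at each step):
  leading term x^3: subtract (x)·g(x) = x^3 + x^2 + 3·x, leaving x^2 + 3·x + 2
  leading term x^2: subtract (1)·g(x) = x^2 + x + 3, leaving 2·x - 1
The remainder r(x) = 2·x - 1 ≠ 0 (and deg r < deg g), so g ∤ f, i.e. f ∉ (g).

Final answer: NO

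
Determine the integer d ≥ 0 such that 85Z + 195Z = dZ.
(85, 195) = (5); d = 5

In the PID Z, (a, b) is generated by gcd(a, b). Compute gcd(195, 85) with the extended Euclidean algorithm, tracking rows (r, s, t) with s·195 + t·85 = r:
  row A: (195, 1, 0)   [1·195 + 0·85 = 195]
  row B: (85, 0, 1)   [0·195 + 1·85 = 85]
  195 = 2·85 + 25   → row C = row A − 2·row B = (25, 1, −2)   [check: 1·195 − 2·85 = 25]
  85 = 3·25 + 10   → row D = row B − 3·row C = (10, −3, 7)   [check: −3·195 + 7·85 = 10]
  25 = 2·10 + 5   → row E = row C − 2·row D = (5, 7, −16)   [check: 7·195 − 16·85 = 5]
  10 = 2·5 + 0   → remainder 0, stop. gcd = 5 (last nonzero row E).
So gcd(85, 195) = 5, with Bézout identity 7·195 − 16·85 = 5. Containment (⊇): the Bézout identity exhibits 5 as an element of (85, 195), giving (5) ⊆ (85, 195). Containment (⊆): since 5 | 85 and 5 | 195 (85 = 5·17, 195 = 5·39), every Z-linear combination of 85 and 195 is divisible by 5, so (85, 195) ⊆ (5). Therefore (85, 195) = (5), d = 5.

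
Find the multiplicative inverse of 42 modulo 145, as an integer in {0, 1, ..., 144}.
42^(−1) ≡ 38 (mod 145)

Apply the extended Euclidean algorithm to (145, 42), tracking rows (r, s, t) with s·145 + t·42 = r. Each division r_prev = q·r_cur + r_new produces the new row as (previous row) − q·(current row):
  row A: (145, 1, 0)   [1·145 + 0·42 = 145]
  row B: (42, 0, 1)   [0·145 + 1·42 = 42]
  145 = 3·42 + 19   → row C = row A − 3·row B = (19, 1, −3)   [check: 1·145 − 3·42 = 19]
  42 = 2·19 + 4   → row D = row B − 2·row C = (4, −2, 7)   [check: −2·145 + 7·42 = 4]
  19 = 4·4 + 3   → row E = row C − 4·row D = (3, 9, −31)   [check: 9·145 − 31·42 = 3]
  4 = 1·3 + 1   → row F = row D − 1·row E = (1, −11, 38)   [check: −11·145 + 38·42 = 1]
  3 = 3·1 + 0   → remainder 0, stop. gcd = 1 (last nonzero row F).
The gcd is 1, so 42 is invertible mod 145. The last nonzero row gives −11·145 + 38·42 = 1, so t = 38. So 42^(−1) ≡ 38 (mod 145). Verify: 42 · 38 = 1596 ≡ 1 (mod 145). ✓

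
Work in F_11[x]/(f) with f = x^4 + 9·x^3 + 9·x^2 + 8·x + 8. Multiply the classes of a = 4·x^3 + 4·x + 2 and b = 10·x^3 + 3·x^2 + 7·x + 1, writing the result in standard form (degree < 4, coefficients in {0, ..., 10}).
a · b ≡ 3·x^3 + 5·x^2 + 3·x + 8 (mod f(x))

Multiply as integer polynomials: a · b = 40·x^6 + 12·x^5 + 68·x^4 + 36·x^3 + 34·x^2 + 18·x + 2. Reducing coefficients mod 11: a · b ≡ 7·x^6 + x^5 + 2·x^4 + 3·x^3 + x^2 + 7·x + 2. Now divide by f(x) = x^4 + 9·x^3 + 9·x^2 + 8·x + 8 in F_11[x], eliminating the leading term at each step:
  leading term 7·x^6: subtract (7·x^2)·f(x) = 7·x^6 + 8·x^5 + 8·x^4 + x^3 + x^2, leaving 4·x^5 + 5·x^4 + 2·x^3 + 7·x + 2 (coefficients mod 11)
  leading term 4·x^5: subtract (4·x)·f(x) = 4·x^5 + 3·x^4 + 3·x^3 + 10·x^2 + 10·x, leaving 2·x^4 + 10·x^3 + x^2 + 8·x + 2 (coefficients mod 11)
  leading term 2·x^4: subtract (2)·f(x) = 2·x^4 + 7·x^3 + 7·x^2 + 5·x + 5, leaving 3·x^3 + 5·x^2 + 3·x + 8 (coefficients mod 11)
The degree is now < 4, so this is the remainder. Hence a · b ≡ 3·x^3 + 5·x^2 + 3·x + 8 in F_11[x]/(f).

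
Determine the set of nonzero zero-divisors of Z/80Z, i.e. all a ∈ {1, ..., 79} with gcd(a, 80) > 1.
An element a ∈ Z/80Z (with a ≠ 0) is a zero-divisor iff gcd(a, 80) > 1 (because a is a unit precisely when gcd(a, n) = 1, and in Z/nZ every nonzero, non-unit element is a zero-divisor). Scan a = 1, ..., 79 and keep those with gcd(a, 80) > 1:
  gcd(2, 80) = 2, gcd(4, 80) = 4, gcd(5, 80) = 5, gcd(6, 80) = 2, gcd(8, 80) = 8, gcd(10, 80) = 10, gcd(12, 80) = 4, gcd(14, 80) = 2, gcd(15, 80) = 5, gcd(16, 80) = 16, gcd(18, 80) = 2, gcd(20, 80) = 20, gcd(22, 80) = 2, gcd(24, 80) = 8, gcd(25, 80) = 5, gcd(26, 80) = 2, gcd(28, 80) = 4, gcd(30, 80) = 10, gcd(32, 80) = 16, gcd(34, 80) = 2, gcd(35, 80) = 5, gcd(36, 80) = 4, gcd(38, 80) = 2, gcd(40, 80) = 40, gcd(42, 80) = 2, gcd(44, 80) = 4, gcd(45, 80) = 5, gcd(46, 80) = 2, gcd(48, 80) = 16, gcd(50, 80) = 10, gcd(52, 80) = 4, gcd(54, 80) = 2, gcd(55, 80) = 5, gcd(56, 80) = 8, gcd(58, 80) = 2, gcd(60, 80) = 20, gcd(62, 80) = 2, gcd(64, 80) = 16, gcd(65, 80) = 5, gcd(66, 80) = 2, gcd(68, 80) = 4, gcd(70, 80) = 10, gcd(72, 80) = 8, gcd(74, 80) = 2, gcd(75, 80) = 5, gcd(76, 80) = 4, gcd(78, 80) = 2.
All other a ∈ {1, ..., 79} have gcd(a, 80) = 1 and are units. So the nonzero zero-divisors are exactly the 47 values of a appearing in this scan.

Final answer: nonzero zero-divisors of Z/80Z = {2, 4, 5, 6, 8, 10, 12, 14, 15, 16, 18, 20, 22, 24, 25, 26, 28, 30, 32, 34, 35, 36, 38, 40, 42, 44, 45, 46, 48, 50, 52, 54, 55, 56, 58, 60, 62, 64, 65, 66, 68, 70, 72, 74, 75, 76, 78}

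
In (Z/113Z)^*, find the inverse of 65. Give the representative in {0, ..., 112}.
Apply the extended Euclidean algorithm to (113, 65), tracking rows (r, s, t) with s·113 + t·65 = r. Each division r_prev = q·r_cur + r_new produces the new row as (previous row) − q·(current row):
  row A: (113, 1, 0)   [1·113 + 0·65 = 113]
  row B: (65, 0, 1)   [0·113 + 1·65 = 65]
  113 = 1·65 + 48   → row C = row A − 1·row B = (48, 1, −1)   [check: 1·113 − 1·65 = 48]
  65 = 1·48 + 17   → row D = row B − 1·row C = (17, −1, 2)   [check: −1·113 + 2·65 = 17]
  48 = 2·17 + 14   → row E = row C − 2·row D = (14, 3, −5)   [check: 3·113 − 5·65 = 14]
  17 = 1·14 + 3   → row F = row D − 1·row E = (3, −4, 7)   [check: −4·113 + 7·65 = 3]
  14 = 4·3 + 2   → row G = row E − 4·row F = (2, 19, −33)   [check: 19·113 − 33·65 = 2]
  3 = 1·2 + 1   → row H = row F − 1·row G = (1, −23, 40)   [check: −23·113 + 40·65 = 1]
  2 = 2·1 + 0   → remainder 0, stop. gcd = 1 (last nonzero row H).
The gcd is 1, so 65 is invertible mod 113. The last nonzero row gives −23·113 + 40·65 = 1, so t = 40. So 65^(−1) ≡ 40 (mod 113). Verify: 65 · 40 = 2600 ≡ 1 (mod 113). ✓

Final answer: 65^(−1) ≡ 40 (mod 113)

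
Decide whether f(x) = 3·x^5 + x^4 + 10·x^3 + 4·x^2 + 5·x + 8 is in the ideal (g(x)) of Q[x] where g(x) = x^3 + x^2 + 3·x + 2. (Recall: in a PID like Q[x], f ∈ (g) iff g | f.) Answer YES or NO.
In Q[x] the ideal (g) consists of all multiples of g, so f ∈ (g) iff g | f, i.e. iff the remainder of f on division by g is 0. Divide f by g (g is monic, so eliminate the leading term of the running remainder at each step):
  leading term 3·x^5: subtract (3·x^2)·g(x) = 3·x^5 + 3·x^4 + 9·x^3 + 6·x^2, leaving -2·x^4 + x^3 - 2·x^2 + 5·x + 8
  leading term -2·x^4: subtract (-2·x)·g(x) = -2·x^4 - 2·x^3 - 6·x^2 - 4·x, leaving 3·x^3 + 4·x^2 + 9·x + 8
  leading term 3·x^3: subtract (3)·g(x) = 3·x^3 + 3·x^2 + 9·x + 6, leaving x^2 + 2
The remainder r(x) = x^2 + 2 ≠ 0 (and deg r < deg g), so g ∤ f, i.e. f ∉ (g).

Final answer: NO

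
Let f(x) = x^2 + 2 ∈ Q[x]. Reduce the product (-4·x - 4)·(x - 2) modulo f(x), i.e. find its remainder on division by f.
First multiply in Q[x] without reducing: a · b = -4·x^2 + 4·x + 8. Now divide by f(x) = x^2 + 2, eliminating the leading term at each step:
  leading term -4·x^2: subtract (-4)·f(x) = -4·x^2 - 8, leaving 4·x + 16
The degree is now < 2, so this is the remainder. Hence a · b ≡ 4·x + 16 in Q[x]/(f).

Final answer: a · b ≡ 4·x + 16 (mod f(x))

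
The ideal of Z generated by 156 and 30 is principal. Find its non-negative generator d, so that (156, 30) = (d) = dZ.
In the PID Z, (a, b) is generated by gcd(a, b). Compute gcd(156, 30) with the extended Euclidean algorithm, tracking rows (r, s, t) with s·156 + t·30 = r:
  row A: (156, 1, 0)   [1·156 + 0·30 = 156]
  row B: (30, 0, 1)   [0·156 + 1·30 = 30]
  156 = 5·30 + 6   → row C = row A − 5·row B = (6, 1, −5)   [check: 1·156 − 5·30 = 6]
  30 = 5·6 + 0   → remainder 0, stop. gcd = 6 (last nonzero row C).
So gcd(156, 30) = 6, with Bézout identity 1·156 − 5·30 = 6. Containment (⊇): the Bézout identity exhibits 6 as an element of (156, 30), giving (6) ⊆ (156, 30). Containment (⊆): since 6 | 156 and 6 | 30 (156 = 6·26, 30 = 6·5), every Z-linear combination of 156 and 30 is divisible by 6, so (156, 30) ⊆ (6). Therefore (156, 30) = (6), d = 6.

Final answer: (156, 30) = (6); d = 6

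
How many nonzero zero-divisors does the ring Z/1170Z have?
Z/1170Z has 881 nonzero zero-divisors

In Z/1170Z each nonzero element is either a unit (gcd with 1170 is 1) or a zero-divisor (gcd > 1). The number of units is φ(1170): factorise 1170 = 2 · 3^2 · 5 · 13, so φ(1170) = (2 − 1) · (3^2 − 3^1) · (5 − 1) · (13 − 1) = 1 · 6 · 4 · 12 = 288. The nonzero elements number 1170 − 1 = 1169. Hence the nonzero zero-divisors number 1169 − 288 = 881.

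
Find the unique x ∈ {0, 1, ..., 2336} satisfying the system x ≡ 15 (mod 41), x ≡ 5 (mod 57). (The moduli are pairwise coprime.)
The moduli 41, 57 are pairwise coprime, so by the CRT there is a unique solution mod 41·57 = 2337.
Solve by successive substitution. Start with x ≡ 15 (mod 41).
  Combine with x ≡ 5 (mod 57): write x = 15 + 41·t and require 15 + 41·t ≡ 5 (mod 57), i.e. 41·t ≡ 5 − 15 ≡ 47 (mod 57). Since 41^(−1) ≡ 32 (mod 57), t ≡ 32·47 ≡ 22 (mod 57). So x ≡ 15 + 41·22 = 917 (mod 2337).
Unique solution in [0, 2337): x = 917.

Final answer: x ≡ 917 (mod 2337); the representative in [0, 2337) is 917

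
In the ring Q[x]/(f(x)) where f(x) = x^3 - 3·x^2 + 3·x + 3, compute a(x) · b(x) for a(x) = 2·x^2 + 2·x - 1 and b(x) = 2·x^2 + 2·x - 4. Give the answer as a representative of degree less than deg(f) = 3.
First multiply in Q[x] without reducing: a · b = 4·x^4 + 8·x^3 - 6·x^2 - 10·x + 4. Now divide by f(x) = x^3 - 3·x^2 + 3·x + 3, eliminating the leading term at each step:
  leading term 4·x^4: subtract (4·x)·f(x) = 4·x^4 - 12·x^3 + 12·x^2 + 12·x, leaving 20·x^3 - 18·x^2 - 22·x + 4
  leading term 20·x^3: subtract (20)·f(x) = 20·x^3 - 60·x^2 + 60·x + 60, leaving 42·x^2 - 82·x - 56
The degree is now < 3, so this is the remainder. Hence a · b ≡ 42·x^2 - 82·x - 56 in Q[x]/(f).

Final answer: a · b ≡ 42·x^2 - 82·x - 56 (mod f(x))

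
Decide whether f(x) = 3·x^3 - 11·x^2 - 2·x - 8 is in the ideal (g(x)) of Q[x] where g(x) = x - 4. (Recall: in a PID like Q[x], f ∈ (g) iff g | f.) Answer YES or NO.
YES

In Q[x] the ideal (g) consists of all multiples of g, so f ∈ (g) iff g | f, i.e. iff the remainder of f on division by g is 0. Divide f by g (g is monic, so eliminate the leading term of the running remainder at each step):
  leading term 3·x^3: subtract (3·x^2)·g(x) = 3·x^3 - 12·x^2, leaving x^2 - 2·x - 8
  leading term x^2: subtract (x)·g(x) = x^2 - 4·x, leaving 2·x - 8
  leading term 2·x: subtract (2)·g(x) = 2·x - 8, leaving 0
The remainder is 0, so f(x) = g(x) · h(x) with h(x) = 3·x^2 + x + 2. Hence g | f, i.e. f ∈ (g).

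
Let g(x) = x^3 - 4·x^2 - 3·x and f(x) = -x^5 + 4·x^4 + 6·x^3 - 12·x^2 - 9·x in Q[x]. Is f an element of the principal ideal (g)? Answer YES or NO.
In Q[x] the ideal (g) consists of all multiples of g, so f ∈ (g) iff g | f, i.e. iff the remainder of f on division by g is 0. Divide f by g (g is monic, so eliminate the leading term of the running remainder at each step):
  leading term -x^5: subtract (-x^2)·g(x) = -x^5 + 4·x^4 + 3·x^3, leaving 3·x^3 - 12·x^2 - 9·x
  leading term 3·x^3: subtract (3)·g(x) = 3·x^3 - 12·x^2 - 9·x, leaving 0
The remainder is 0, so f(x) = g(x) · h(x) with h(x) = 3 - x^2. Hence g | f, i.e. f ∈ (g).

Final answer: YES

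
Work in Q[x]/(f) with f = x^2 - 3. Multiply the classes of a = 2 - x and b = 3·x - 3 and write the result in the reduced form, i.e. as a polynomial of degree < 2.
a · b ≡ 9·x - 15 (mod f(x))

First multiply in Q[x] without reducing: a · b = -3·x^2 + 9·x - 6. Now divide by f(x) = x^2 - 3, eliminating the leading term at each step:
  leading term -3·x^2: subtract (-3)·f(x) = 9 - 3·x^2, leaving 9·x - 15
The degree is now < 2, so this is the remainder. Hence a · b ≡ 9·x - 15 in Q[x]/(f).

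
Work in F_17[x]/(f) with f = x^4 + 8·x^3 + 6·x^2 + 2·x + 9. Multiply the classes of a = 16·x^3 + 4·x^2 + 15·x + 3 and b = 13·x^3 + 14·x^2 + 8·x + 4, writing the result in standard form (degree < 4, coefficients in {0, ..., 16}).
Multiply as integer polynomials: a · b = 208·x^6 + 276·x^5 + 379·x^4 + 345·x^3 + 178·x^2 + 84·x + 12. Reducing coefficients mod 17: a · b ≡ 4·x^6 + 4·x^5 + 5·x^4 + 5·x^3 + 8·x^2 + 16·x + 12. Now divide by f(x) = x^4 + 8·x^3 + 6·x^2 + 2·x + 9 in F_17[x], eliminating the leading term at each step:
  leading term 4·x^6: subtract (4·x^2)·f(x) = 4·x^6 + 15·x^5 + 7·x^4 + 8·x^3 + 2·x^2, leaving 6·x^5 + 15·x^4 + 14·x^3 + 6·x^2 + 16·x + 12 (coefficients mod 17)
  leading term 6·x^5: subtract (6·x)·f(x) = 6·x^5 + 14·x^4 + 2·x^3 + 12·x^2 + 3·x, leaving x^4 + 12·x^3 + 11·x^2 + 13·x + 12 (coefficients mod 17)
  leading term x^4: subtract (1)·f(x) = x^4 + 8·x^3 + 6·x^2 + 2·x + 9, leaving 4·x^3 + 5·x^2 + 11·x + 3 (coefficients mod 17)
The degree is now < 4, so this is the remainder. Hence a · b ≡ 4·x^3 + 5·x^2 + 11·x + 3 in F_17[x]/(f).

Final answer: a · b ≡ 4·x^3 + 5·x^2 + 11·x + 3 (mod f(x))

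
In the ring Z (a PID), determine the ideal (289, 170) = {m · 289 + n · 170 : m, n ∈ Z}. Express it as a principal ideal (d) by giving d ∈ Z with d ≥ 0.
In the PID Z, (a, b) is generated by gcd(a, b). Compute gcd(289, 170) with the extended Euclidean algorithm, tracking rows (r, s, t) with s·289 + t·170 = r:
  row A: (289, 1, 0)   [1·289 + 0·170 = 289]
  row B: (170, 0, 1)   [0·289 + 1·170 = 170]
  289 = 1·170 + 119   → row C = row A − 1·row B = (119, 1, −1)   [check: 1·289 − 1·170 = 119]
  170 = 1·119 + 51   → row D = row B − 1·row C = (51, −1, 2)   [check: −1·289 + 2·170 = 51]
  119 = 2·51 + 17   → row E = row C − 2·row D = (17, 3, −5)   [check: 3·289 − 5·170 = 17]
  51 = 3·17 + 0   → remainder 0, stop. gcd = 17 (last nonzero row E).
So gcd(289, 170) = 17, with Bézout identity 3·289 − 5·170 = 17. Containment (⊇): the Bézout identity exhibits 17 as an element of (289, 170), giving (17) ⊆ (289, 170). Containment (⊆): since 17 | 289 and 17 | 170 (289 = 17·17, 170 = 17·10), every Z-linear combination of 289 and 170 is divisible by 17, so (289, 170) ⊆ (17). Therefore (289, 170) = (17), d = 17.

Final answer: (289, 170) = (17); d = 17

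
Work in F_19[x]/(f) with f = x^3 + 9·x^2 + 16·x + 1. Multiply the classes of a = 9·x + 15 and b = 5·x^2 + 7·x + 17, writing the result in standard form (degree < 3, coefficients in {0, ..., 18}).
a · b ≡ 18·x^2 + 13·x + 1 (mod f(x))

Multiply as integer polynomials: a · b = 45·x^3 + 138·x^2 + 258·x + 255. Reducing coefficients mod 19: a · b ≡ 7·x^3 + 5·x^2 + 11·x + 8. Now divide by f(x) = x^3 + 9·x^2 + 16·x + 1 in F_19[x], eliminating the leading term at each step:
  leading term 7·x^3: subtract (7)·f(x) = 7·x^3 + 6·x^2 + 17·x + 7, leaving 18·x^2 + 13·x + 1 (coefficients mod 19)
The degree is now < 3, so this is the remainder. Hence a · b ≡ 18·x^2 + 13·x + 1 in F_19[x]/(f).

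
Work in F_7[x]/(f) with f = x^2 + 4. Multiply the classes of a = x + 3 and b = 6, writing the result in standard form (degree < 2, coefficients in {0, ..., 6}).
Multiply as integer polynomials: a · b = 6·x + 18. Reducing coefficients mod 7: a · b ≡ 6·x + 4. This already has degree < 2, so no reduction by f is needed. Hence a · b ≡ 6·x + 4 in F_7[x]/(f).

Final answer: a · b ≡ 6·x + 4 (mod f(x))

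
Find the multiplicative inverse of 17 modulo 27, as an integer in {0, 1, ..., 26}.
17^(−1) ≡ 8 (mod 27)

Apply the extended Euclidean algorithm to (27, 17), tracking rows (r, s, t) with s·27 + t·17 = r. Each division r_prev = q·r_cur + r_new produces the new row as (previous row) − q·(current row):
  row A: (27, 1, 0)   [1·27 + 0·17 = 27]
  row B: (17, 0, 1)   [0·27 + 1·17 = 17]
  27 = 1·17 + 10   → row C = row A − 1·row B = (10, 1, −1)   [check: 1·27 − 1·17 = 10]
  17 = 1·10 + 7   → row D = row B − 1·row C = (7, −1, 2)   [check: −1·27 + 2·17 = 7]
  10 = 1·7 + 3   → row E = row C − 1·row D = (3, 2, −3)   [check: 2·27 − 3·17 = 3]
  7 = 2·3 + 1   → row F = row D − 2·row E = (1, −5, 8)   [check: −5·27 + 8·17 = 1]
  3 = 3·1 + 0   → remainder 0, stop. gcd = 1 (last nonzero row F).
The gcd is 1, so 17 is invertible mod 27. The last nonzero row gives −5·27 + 8·17 = 1, so t = 8. So 17^(−1) ≡ 8 (mod 27). Verify: 17 · 8 = 136 ≡ 1 (mod 27). ✓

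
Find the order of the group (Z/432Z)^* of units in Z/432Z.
(Z/432Z)^* consists of the classes a with gcd(a, 432) = 1, so its order is φ(432). φ is multiplicative, with φ(p^e) = p^e − p^(e−1). Factorise 432 = 2^4 · 3^3. Then
  φ(432) = (2^4 − 2^3) · (3^3 − 3^2) = 8 · 18 = 144.
Thus |(Z/432Z)^*| = 144.

Final answer: |(Z/432Z)^*| = 144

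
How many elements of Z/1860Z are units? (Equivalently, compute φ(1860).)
Z/1860Z has φ(1860) = 480 units

An element a ∈ Z/1860Z is a unit iff gcd(a, 1860) = 1, so the number of units is φ(1860). φ is multiplicative, with φ(p^e) = p^e − p^(e−1). Factorise 1860 = 2^2 · 3 · 5 · 31. Then
  φ(1860) = (2^2 − 2^1) · (3 − 1) · (5 − 1) · (31 − 1) = 2 · 2 · 4 · 30 = 480.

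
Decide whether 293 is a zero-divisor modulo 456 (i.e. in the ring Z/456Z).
gcd(293, 456) = 1, so 293 is a unit in Z/456Z (it has a multiplicative inverse). A unit cannot be a zero-divisor: if 293·b ≡ 0 then multiplying both sides by 293^(−1) gives b ≡ 0. So 293 is not a zero-divisor.

Final answer: NO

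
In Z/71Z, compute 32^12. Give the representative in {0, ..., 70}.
Use repeated squaring. Binary(12) = 1100. Walk through the bits of the exponent 12 left-to-right: at each bit after the leading one, square the running value, then multiply by 32 if the bit is 1 (always reducing mod 71):
  bit 1 = 1 (leading): start with 32.
  bit 2 = 1: square 32^2 = 1024 ≡ 30; bit is 1, so multiply 30·32 = 960 ≡ 37 (mod 71).
  bit 3 = 0: square 37^2 = 1369 ≡ 20 (mod 71).
  bit 4 = 0: square 20^2 = 400 ≡ 45 (mod 71).
Final value: 32^12 ≡ 45 (mod 71).

Final answer: 45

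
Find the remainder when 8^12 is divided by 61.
Use repeated squaring. Binary(12) = 1100. Walk through the bits of the exponent 12 left-to-right: at each bit after the leading one, square the running value, then multiply by 8 if the bit is 1 (always reducing mod 61):
  bit 1 = 1 (leading): start with 8.
  bit 2 = 1: square 8^2 = 64 ≡ 3; bit is 1, so multiply 3·8 = 24 (mod 61).
  bit 3 = 0: square 24^2 = 576 ≡ 27 (mod 61).
  bit 4 = 0: square 27^2 = 729 ≡ 58 (mod 61).
Final value: 8^12 ≡ 58 (mod 61).

Final answer: 58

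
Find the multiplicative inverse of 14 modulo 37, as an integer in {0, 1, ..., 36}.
14^(−1) ≡ 8 (mod 37)

Apply the extended Euclidean algorithm to (37, 14), tracking rows (r, s, t) with s·37 + t·14 = r. Each division r_prev = q·r_cur + r_new produces the new row as (previous row) − q·(current row):
  row A: (37, 1, 0)   [1·37 + 0·14 = 37]
  row B: (14, 0, 1)   [0·37 + 1·14 = 14]
  37 = 2·14 + 9   → row C = row A − 2·row B = (9, 1, −2)   [check: 1·37 − 2·14 = 9]
  14 = 1·9 + 5   → row D = row B − 1·row C = (5, −1, 3)   [check: −1·37 + 3·14 = 5]
  9 = 1·5 + 4   → row E = row C − 1·row D = (4, 2, −5)   [check: 2·37 − 5·14 = 4]
  5 = 1·4 + 1   → row F = row D − 1·row E = (1, −3, 8)   [check: −3·37 + 8·14 = 1]
  4 = 4·1 + 0   → remainder 0, stop. gcd = 1 (last nonzero row F).
The gcd is 1, so 14 is invertible mod 37. The last nonzero row gives −3·37 + 8·14 = 1, so t = 8. So 14^(−1) ≡ 8 (mod 37). Verify: 14 · 8 = 112 ≡ 1 (mod 37). ✓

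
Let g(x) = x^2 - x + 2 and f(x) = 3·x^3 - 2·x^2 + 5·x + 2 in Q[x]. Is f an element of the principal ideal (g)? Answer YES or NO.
YES

In Q[x] the ideal (g) consists of all multiples of g, so f ∈ (g) iff g | f, i.e. iff the remainder of f on division by g is 0. Divide f by g (g is monic, so eliminate the leading term of the running remainder at each step):
  leading term 3·x^3: subtract (3·x)·g(x) = 3·x^3 - 3·x^2 + 6·x, leaving x^2 - x + 2
  leading term x^2: subtract (1)·g(x) = x^2 - x + 2, leaving 0
The remainder is 0, so f(x) = g(x) · h(x) with h(x) = 3·x + 1. Hence g | f, i.e. f ∈ (g).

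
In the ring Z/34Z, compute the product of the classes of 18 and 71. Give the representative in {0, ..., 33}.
20

Reduce the factors first: 71 ≡ 3 (mod 34), so 18 · 71 ≡ 18 · 3 (mod 34). 18 · 3 = 54. Dividing by 34: 54 = 1·34 + 20. So (18 · 71) mod 34 = 20.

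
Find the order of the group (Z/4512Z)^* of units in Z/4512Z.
|(Z/4512Z)^*| = 1472

(Z/4512Z)^* consists of the classes a with gcd(a, 4512) = 1, so its order is φ(4512). φ is multiplicative, with φ(p^e) = p^e − p^(e−1). Factorise 4512 = 2^5 · 3 · 47. Then
  φ(4512) = (2^5 − 2^4) · (3 − 1) · (47 − 1) = 16 · 2 · 46 = 1472.
Thus |(Z/4512Z)^*| = 1472.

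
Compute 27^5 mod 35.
27

Use repeated squaring. Binary(5) = 101. Walk through the bits of the exponent 5 left-to-right: at each bit after the leading one, square the running value, then multiply by 27 if the bit is 1 (always reducing mod 35):
  bit 1 = 1 (leading): start with 27.
  bit 2 = 0: square 27^2 = 729 ≡ 29 (mod 35).
  bit 3 = 1: square 29^2 = 841 ≡ 1; bit is 1, so multiply 1·27 = 27 (mod 35).
Final value: 27^5 ≡ 27 (mod 35).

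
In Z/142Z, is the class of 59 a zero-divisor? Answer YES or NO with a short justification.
NO

gcd(59, 142) = 1, so 59 is a unit in Z/142Z (it has a multiplicative inverse). A unit cannot be a zero-divisor: if 59·b ≡ 0 then multiplying both sides by 59^(−1) gives b ≡ 0. So 59 is not a zero-divisor.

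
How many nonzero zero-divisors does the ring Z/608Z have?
In Z/608Z each nonzero element is either a unit (gcd with 608 is 1) or a zero-divisor (gcd > 1). The number of units is φ(608): factorise 608 = 2^5 · 19, so φ(608) = (2^5 − 2^4) · (19 − 1) = 16 · 18 = 288. The nonzero elements number 608 − 1 = 607. Hence the nonzero zero-divisors number 607 − 288 = 319.

Final answer: Z/608Z has 319 nonzero zero-divisors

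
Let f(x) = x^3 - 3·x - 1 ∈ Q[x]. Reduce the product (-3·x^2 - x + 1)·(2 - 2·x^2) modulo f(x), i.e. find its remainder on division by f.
a · b ≡ 10·x^2 + 10·x + 4 (mod f(x))

First multiply in Q[x] without reducing: a · b = 6·x^4 + 2·x^3 - 8·x^2 - 2·x + 2. Now divide by f(x) = x^3 - 3·x - 1, eliminating the leading term at each step:
  leading term 6·x^4: subtract (6·x)·f(x) = 6·x^4 - 18·x^2 - 6·x, leaving 2·x^3 + 10·x^2 + 4·x + 2
  leading term 2·x^3: subtract (2)·f(x) = 2·x^3 - 6·x - 2, leaving 10·x^2 + 10·x + 4
The degree is now < 3, so this is the remainder. Hence a · b ≡ 10·x^2 + 10·x + 4 in Q[x]/(f).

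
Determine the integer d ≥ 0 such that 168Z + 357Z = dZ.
(168, 357) = (21); d = 21

In the PID Z, (a, b) is generated by gcd(a, b). Compute gcd(357, 168) with the extended Euclidean algorithm, tracking rows (r, s, t) with s·357 + t·168 = r:
  row A: (357, 1, 0)   [1·357 + 0·168 = 357]
  row B: (168, 0, 1)   [0·357 + 1·168 = 168]
  357 = 2·168 + 21   → row C = row A − 2·row B = (21, 1, −2)   [check: 1·357 − 2·168 = 21]
  168 = 8·21 + 0   → remainder 0, stop. gcd = 21 (last nonzero row C).
So gcd(168, 357) = 21, with Bézout identity 1·357 − 2·168 = 21. Containment (⊇): the Bézout identity exhibits 21 as an element of (168, 357), giving (21) ⊆ (168, 357). Containment (⊆): since 21 | 168 and 21 | 357 (168 = 21·8, 357 = 21·17), every Z-linear combination of 168 and 357 is divisible by 21, so (168, 357) ⊆ (21). Therefore (168, 357) = (21), d = 21.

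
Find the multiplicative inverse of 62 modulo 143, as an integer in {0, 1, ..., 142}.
Apply the extended Euclidean algorithm to (143, 62), tracking rows (r, s, t) with s·143 + t·62 = r. Each division r_prev = q·r_cur + r_new produces the new row as (previous row) − q·(current row):
  row A: (143, 1, 0)   [1·143 + 0·62 = 143]
  row B: (62, 0, 1)   [0·143 + 1·62 = 62]
  143 = 2·62 + 19   → row C = row A − 2·row B = (19, 1, −2)   [check: 1·143 − 2·62 = 19]
  62 = 3·19 + 5   → row D = row B − 3·row C = (5, −3, 7)   [check: −3·143 + 7·62 = 5]
  19 = 3·5 + 4   → row E = row C − 3·row D = (4, 10, −23)   [check: 10·143 − 23·62 = 4]
  5 = 1·4 + 1   → row F = row D − 1·row E = (1, −13, 30)   [check: −13·143 + 30·62 = 1]
  4 = 4·1 + 0   → remainder 0, stop. gcd = 1 (last nonzero row F).
The gcd is 1, so 62 is invertible mod 143. The last nonzero row gives −13·143 + 30·62 = 1, so t = 30. So 62^(−1) ≡ 30 (mod 143). Verify: 62 · 30 = 1860 ≡ 1 (mod 143). ✓

Final answer: 62^(−1) ≡ 30 (mod 143)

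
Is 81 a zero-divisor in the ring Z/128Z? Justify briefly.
gcd(81, 128) = 1, so 81 is a unit in Z/128Z (it has a multiplicative inverse). A unit cannot be a zero-divisor: if 81·b ≡ 0 then multiplying both sides by 81^(−1) gives b ≡ 0. So 81 is not a zero-divisor.

Final answer: NO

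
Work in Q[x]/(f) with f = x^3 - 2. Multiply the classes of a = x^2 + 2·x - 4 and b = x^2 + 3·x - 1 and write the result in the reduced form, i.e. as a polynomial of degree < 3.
a · b ≡ x^2 - 12·x + 14 (mod f(x))

First multiply in Q[x] without reducing: a · b = x^4 + 5·x^3 + x^2 - 14·x + 4. Now divide by f(x) = x^3 - 2, eliminating the leading term at each step:
  leading term x^4: subtract (x)·f(x) = x^4 - 2·x, leaving 5·x^3 + x^2 - 12·x + 4
  leading term 5·x^3: subtract (5)·f(x) = 5·x^3 - 10, leaving x^2 - 12·x + 14
The degree is now < 3, so this is the remainder. Hence a · b ≡ x^2 - 12·x + 14 in Q[x]/(f).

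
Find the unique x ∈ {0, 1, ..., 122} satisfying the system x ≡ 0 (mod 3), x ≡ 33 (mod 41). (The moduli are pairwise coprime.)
The moduli 3, 41 are pairwise coprime, so by the CRT there is a unique solution mod 3·41 = 123.
Solve by successive substitution. Start with x ≡ 0 (mod 3).
  Combine with x ≡ 33 (mod 41): write x = 3·t and require 3·t ≡ 33 (mod 41). Since 3^(−1) ≡ 14 (mod 41), t ≡ 14·33 ≡ 11 (mod 41). So x ≡ 3·11 = 33 (mod 123).
Unique solution in [0, 123): x = 33.

Final answer: x ≡ 33 (mod 123); the representative in [0, 123) is 33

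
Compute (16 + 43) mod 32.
27

Reduce the summands first: 43 ≡ 11 (mod 32), so 16 + 43 ≡ 16 + 11 (mod 32). 16 + 11 = 27; 27 = 0·32 + 27, so (16 + 43) mod 32 = 27.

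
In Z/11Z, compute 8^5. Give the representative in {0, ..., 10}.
10

Use repeated squaring. Binary(5) = 101. Walk through the bits of the exponent 5 left-to-right: at each bit after the leading one, square the running value, then multiply by 8 if the bit is 1 (always reducing mod 11):
  bit 1 = 1 (leading): start with 8.
  bit 2 = 0: square 8^2 = 64 ≡ 9 (mod 11).
  bit 3 = 1: square 9^2 = 81 ≡ 4; bit is 1, so multiply 4·8 = 32 ≡ 10 (mod 11).
Final value: 8^5 ≡ 10 (mod 11).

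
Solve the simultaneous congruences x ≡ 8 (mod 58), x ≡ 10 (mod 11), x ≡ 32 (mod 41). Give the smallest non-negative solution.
x ≡ 18974 (mod 26158); the representative in [0, 26158) is 18974

The moduli 58, 11, 41 are pairwise coprime, so by the CRT there is a unique solution mod 58·11·41 = 26158.
Solve by successive substitution. Start with x ≡ 8 (mod 58).
  Combine with x ≡ 10 (mod 11): write x = 8 + 58·t and require 8 + 58·t ≡ 10 (mod 11), i.e. 58·t ≡ 10 − 8 ≡ 2 (mod 11). Since 58^(−1) ≡ 4 (mod 11) (58 ≡ 3 (mod 11)), t ≡ 4·2 ≡ 8 (mod 11). So x ≡ 8 + 58·8 = 472 (mod 638).
  Combine with x ≡ 32 (mod 41): write x = 472 + 638·t and require 472 + 638·t ≡ 32 (mod 41), i.e. 638·t ≡ 32 − 472 ≡ 11 (mod 41). Since 638^(−1) ≡ 25 (mod 41) (638 ≡ 23 (mod 41)), t ≡ 25·11 ≡ 29 (mod 41). So x ≡ 472 + 638·29 = 18974 (mod 26158).
Unique solution in [0, 26158): x = 18974.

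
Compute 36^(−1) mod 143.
Apply the extended Euclidean algorithm to (143, 36), tracking rows (r, s, t) with s·143 + t·36 = r. Each division r_prev = q·r_cur + r_new produces the new row as (previous row) − q·(current row):
  row A: (143, 1, 0)   [1·143 + 0·36 = 143]
  row B: (36, 0, 1)   [0·143 + 1·36 = 36]
  143 = 3·36 + 35   → row C = row A − 3·row B = (35, 1, −3)   [check: 1·143 − 3·36 = 35]
  36 = 1·35 + 1   → row D = row B − 1·row C = (1, −1, 4)   [check: −1·143 + 4·36 = 1]
  35 = 35·1 + 0   → remainder 0, stop. gcd = 1 (last nonzero row D).
The gcd is 1, so 36 is invertible mod 143. The last nonzero row gives −1·143 + 4·36 = 1, so t = 4. So 36^(−1) ≡ 4 (mod 143). Verify: 36 · 4 = 144 ≡ 1 (mod 143). ✓

Final answer: 36^(−1) ≡ 4 (mod 143)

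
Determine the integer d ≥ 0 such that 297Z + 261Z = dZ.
(297, 261) = (9); d = 9

In the PID Z, (a, b) is generated by gcd(a, b). Compute gcd(297, 261) with the extended Euclidean algorithm, tracking rows (r, s, t) with s·297 + t·261 = r:
  row A: (297, 1, 0)   [1·297 + 0·261 = 297]
  row B: (261, 0, 1)   [0·297 + 1·261 = 261]
  297 = 1·261 + 36   → row C = row A − 1·row B = (36, 1, −1)   [check: 1·297 − 1·261 = 36]
  261 = 7·36 + 9   → row D = row B − 7·row C = (9, −7, 8)   [check: −7·297 + 8·261 = 9]
  36 = 4·9 + 0   → remainder 0, stop. gcd = 9 (last nonzero row D).
So gcd(297, 261) = 9, with Bézout identity −7·297 + 8·261 = 9. Containment (⊇): the Bézout identity exhibits 9 as an element of (297, 261), giving (9) ⊆ (297, 261). Containment (⊆): since 9 | 297 and 9 | 261 (297 = 9·33, 261 = 9·29), every Z-linear combination of 297 and 261 is divisible by 9, so (297, 261) ⊆ (9). Therefore (297, 261) = (9), d = 9.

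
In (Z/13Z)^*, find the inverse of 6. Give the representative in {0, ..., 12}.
6^(−1) ≡ 11 (mod 13)

Apply the extended Euclidean algorithm to (13, 6), tracking rows (r, s, t) with s·13 + t·6 = r. Each division r_prev = q·r_cur + r_new produces the new row as (previous row) − q·(current row):
  row A: (13, 1, 0)   [1·13 + 0·6 = 13]
  row B: (6, 0, 1)   [0·13 + 1·6 = 6]
  13 = 2·6 + 1   → row C = row A − 2·row B = (1, 1, −2)   [check: 1·13 − 2·6 = 1]
  6 = 6·1 + 0   → remainder 0, stop. gcd = 1 (last nonzero row C).
The gcd is 1, so 6 is invertible mod 13. The last nonzero row gives 1·13 − 2·6 = 1, so t = −2. So 6^(−1) ≡ −2 ≡ 11 (mod 13). Verify: 6 · 11 = 66 ≡ 1 (mod 13). ✓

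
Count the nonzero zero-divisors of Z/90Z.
Z/90Z has 65 nonzero zero-divisors

In Z/90Z each nonzero element is either a unit (gcd with 90 is 1) or a zero-divisor (gcd > 1). The number of units is φ(90): factorise 90 = 2 · 3^2 · 5, so φ(90) = (2 − 1) · (3^2 − 3^1) · (5 − 1) = 1 · 6 · 4 = 24. The nonzero elements number 90 − 1 = 89. Hence the nonzero zero-divisors number 89 − 24 = 65.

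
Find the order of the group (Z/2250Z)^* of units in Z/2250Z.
(Z/2250Z)^* consists of the classes a with gcd(a, 2250) = 1, so its order is φ(2250). φ is multiplicative, with φ(p^e) = p^e − p^(e−1). Factorise 2250 = 2 · 3^2 · 5^3. Then
  φ(2250) = (2 − 1) · (3^2 − 3^1) · (5^3 − 5^2) = 1 · 6 · 100 = 600.
Thus |(Z/2250Z)^*| = 600.

Final answer: |(Z/2250Z)^*| = 600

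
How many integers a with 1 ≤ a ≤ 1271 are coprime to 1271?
1200

The number of a ∈ {1, ..., 1271} with gcd(a, 1271) = 1 is by definition Euler's totient φ(1271). φ is multiplicative, with φ(p^e) = p^e − p^(e−1). Factorise 1271 = 31 · 41. Then
  φ(1271) = (31 − 1) · (41 − 1) = 30 · 40 = 1200.
So there are 1200 such integers.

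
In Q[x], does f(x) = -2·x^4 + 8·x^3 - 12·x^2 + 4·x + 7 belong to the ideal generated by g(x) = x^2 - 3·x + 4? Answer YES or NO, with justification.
In Q[x] the ideal (g) consists of all multiples of g, so f ∈ (g) iff g | f, i.e. iff the remainder of f on division by g is 0. Divide f by g (g is monic, so eliminate the leading term of the running remainder at each step):
  leading term -2·x^4: subtract (-2·x^2)·g(x) = -2·x^4 + 6·x^3 - 8·x^2, leaving 2·x^3 - 4·x^2 + 4·x + 7
  leading term 2·x^3: subtract (2·x)·g(x) = 2·x^3 - 6·x^2 + 8·x, leaving 2·x^2 - 4·x + 7
  leading term 2·x^2: subtract (2)·g(x) = 2·x^2 - 6·x + 8, leaving 2·x - 1
The remainder r(x) = 2·x - 1 ≠ 0 (and deg r < deg g), so g ∤ f, i.e. f ∉ (g).

Final answer: NO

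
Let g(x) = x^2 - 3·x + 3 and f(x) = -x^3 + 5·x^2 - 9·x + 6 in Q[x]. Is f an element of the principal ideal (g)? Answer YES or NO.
In Q[x] the ideal (g) consists of all multiples of g, so f ∈ (g) iff g | f, i.e. iff the remainder of f on division by g is 0. Divide f by g (g is monic, so eliminate the leading term of the running remainder at each step):
  leading term -x^3: subtract (-x)·g(x) = -x^3 + 3·x^2 - 3·x, leaving 2·x^2 - 6·x + 6
  leading term 2·x^2: subtract (2)·g(x) = 2·x^2 - 6·x + 6, leaving 0
The remainder is 0, so f(x) = g(x) · h(x) with h(x) = 2 - x. Hence g | f, i.e. f ∈ (g).

Final answer: YES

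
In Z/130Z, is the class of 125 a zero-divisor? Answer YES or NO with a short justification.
YES

gcd(125, 130) = 5 > 1, so 125 is not a unit in Z/130Z. In Z/nZ every nonzero non-unit is a zero-divisor: explicitly, take b = 130/gcd = 26 ≠ 0 (mod 130); then 125·26 = 3250 = 25·130, i.e. 125·26 ≡ 0 (mod 130). So 125 is a zero-divisor.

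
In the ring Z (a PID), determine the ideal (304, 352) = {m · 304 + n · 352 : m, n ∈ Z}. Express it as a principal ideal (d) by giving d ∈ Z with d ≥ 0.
(304, 352) = (16); d = 16

In the PID Z, (a, b) is generated by gcd(a, b). Compute gcd(352, 304) with the extended Euclidean algorithm, tracking rows (r, s, t) with s·352 + t·304 = r:
  row A: (352, 1, 0)   [1·352 + 0·304 = 352]
  row B: (304, 0, 1)   [0·352 + 1·304 = 304]
  352 = 1·304 + 48   → row C = row A − 1·row B = (48, 1, −1)   [check: 1·352 − 1·304 = 48]
  304 = 6·48 + 16   → row D = row B − 6·row C = (16, −6, 7)   [check: −6·352 + 7·304 = 16]
  48 = 3·16 + 0   → remainder 0, stop. gcd = 16 (last nonzero row D).
So gcd(304, 352) = 16, with Bézout identity −6·352 + 7·304 = 16. Containment (⊇): the Bézout identity exhibits 16 as an element of (304, 352), giving (16) ⊆ (304, 352). Containment (⊆): since 16 | 304 and 16 | 352 (304 = 16·19, 352 = 16·22), every Z-linear combination of 304 and 352 is divisible by 16, so (304, 352) ⊆ (16). Therefore (304, 352) = (16), d = 16.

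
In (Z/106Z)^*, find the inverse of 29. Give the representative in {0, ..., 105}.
Apply the extended Euclidean algorithm to (106, 29), tracking rows (r, s, t) with s·106 + t·29 = r. Each division r_prev = q·r_cur + r_new produces the new row as (previous row) − q·(current row):
  row A: (106, 1, 0)   [1·106 + 0·29 = 106]
  row B: (29, 0, 1)   [0·106 + 1·29 = 29]
  106 = 3·29 + 19   → row C = row A − 3·row B = (19, 1, −3)   [check: 1·106 − 3·29 = 19]
  29 = 1·19 + 10   → row D = row B − 1·row C = (10, −1, 4)   [check: −1·106 + 4·29 = 10]
  19 = 1·10 + 9   → row E = row C − 1·row D = (9, 2, −7)   [check: 2·106 − 7·29 = 9]
  10 = 1·9 + 1   → row F = row D − 1·row E = (1, −3, 11)   [check: −3·106 + 11·29 = 1]
  9 = 9·1 + 0   → remainder 0, stop. gcd = 1 (last nonzero row F).
The gcd is 1, so 29 is invertible mod 106. The last nonzero row gives −3·106 + 11·29 = 1, so t = 11. So 29^(−1) ≡ 11 (mod 106). Verify: 29 · 11 = 319 ≡ 1 (mod 106). ✓

Final answer: 29^(−1) ≡ 11 (mod 106)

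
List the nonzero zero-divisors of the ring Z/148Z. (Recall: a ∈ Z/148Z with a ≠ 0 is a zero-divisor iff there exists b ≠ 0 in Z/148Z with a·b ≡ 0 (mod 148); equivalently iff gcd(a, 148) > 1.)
An element a ∈ Z/148Z (with a ≠ 0) is a zero-divisor iff gcd(a, 148) > 1 (because a is a unit precisely when gcd(a, n) = 1, and in Z/nZ every nonzero, non-unit element is a zero-divisor). Scan a = 1, ..., 147 and keep those with gcd(a, 148) > 1:
  gcd(2, 148) = 2, gcd(4, 148) = 4, gcd(6, 148) = 2, gcd(8, 148) = 4, gcd(10, 148) = 2, gcd(12, 148) = 4, gcd(14, 148) = 2, gcd(16, 148) = 4, gcd(18, 148) = 2, gcd(20, 148) = 4, gcd(22, 148) = 2, gcd(24, 148) = 4, gcd(26, 148) = 2, gcd(28, 148) = 4, gcd(30, 148) = 2, gcd(32, 148) = 4, gcd(34, 148) = 2, gcd(36, 148) = 4, gcd(37, 148) = 37, gcd(38, 148) = 2, gcd(40, 148) = 4, gcd(42, 148) = 2, gcd(44, 148) = 4, gcd(46, 148) = 2, gcd(48, 148) = 4, gcd(50, 148) = 2, gcd(52, 148) = 4, gcd(54, 148) = 2, gcd(56, 148) = 4, gcd(58, 148) = 2, gcd(60, 148) = 4, gcd(62, 148) = 2, gcd(64, 148) = 4, gcd(66, 148) = 2, gcd(68, 148) = 4, gcd(70, 148) = 2, gcd(72, 148) = 4, gcd(74, 148) = 74, gcd(76, 148) = 4, gcd(78, 148) = 2, gcd(80, 148) = 4, gcd(82, 148) = 2, gcd(84, 148) = 4, gcd(86, 148) = 2, gcd(88, 148) = 4, gcd(90, 148) = 2, gcd(92, 148) = 4, gcd(94, 148) = 2, gcd(96, 148) = 4, gcd(98, 148) = 2, gcd(100, 148) = 4, gcd(102, 148) = 2, gcd(104, 148) = 4, gcd(106, 148) = 2, gcd(108, 148) = 4, gcd(110, 148) = 2, gcd(111, 148) = 37, gcd(112, 148) = 4, gcd(114, 148) = 2, gcd(116, 148) = 4, gcd(118, 148) = 2, gcd(120, 148) = 4, gcd(122, 148) = 2, gcd(124, 148) = 4, gcd(126, 148) = 2, gcd(128, 148) = 4, gcd(130, 148) = 2, gcd(132, 148) = 4, gcd(134, 148) = 2, gcd(136, 148) = 4, gcd(138, 148) = 2, gcd(140, 148) = 4, gcd(142, 148) = 2, gcd(144, 148) = 4, gcd(146, 148) = 2.
All other a ∈ {1, ..., 147} have gcd(a, 148) = 1 and are units. So the nonzero zero-divisors are exactly the 75 values of a appearing in this scan.

Final answer: nonzero zero-divisors of Z/148Z = {2, 4, 6, 8, 10, 12, 14, 16, 18, 20, 22, 24, 26, 28, 30, 32, 34, 36, 37, 38, 40, 42, 44, 46, 48, 50, 52, 54, 56, 58, 60, 62, 64, 66, 68, 70, 72, 74, 76, 78, 80, 82, 84, 86, 88, 90, 92, 94, 96, 98, 100, 102, 104, 106, 108, 110, 111, 112, 114, 116, 118, 120, 122, 124, 126, 128, 130, 132, 134, 136, 138, 140, 142, 144, 146}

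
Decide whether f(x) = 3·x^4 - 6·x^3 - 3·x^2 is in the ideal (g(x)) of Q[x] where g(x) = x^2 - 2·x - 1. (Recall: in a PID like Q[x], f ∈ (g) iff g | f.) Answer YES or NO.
YES

In Q[x] the ideal (g) consists of all multiples of g, so f ∈ (g) iff g | f, i.e. iff the remainder of f on division by g is 0. Divide f by g (g is monic, so eliminate the leading term of the running remainder at each step):
  leading term 3·x^4: subtract (3·x^2)·g(x) = 3·x^4 - 6·x^3 - 3·x^2, leaving 0
The remainder is 0, so f(x) = g(x) · h(x) with h(x) = 3·x^2. Hence g | f, i.e. f ∈ (g).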